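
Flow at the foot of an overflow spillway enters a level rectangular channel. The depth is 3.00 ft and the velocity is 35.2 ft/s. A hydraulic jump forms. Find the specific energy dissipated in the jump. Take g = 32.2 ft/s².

ΔE = 7.56 ft

Fr₁ = V₁/√(g·y₁) = 35.2/√(32.2×3.00) = 3.58.
Bélanger equation: y₂/y₁ = ½[√(1 + 8Fr₁²) − 1] = ½[√103.6 − 1] = 4.59.
y₂ = 4.59 × 3.00 = 13.8 ft.
Head loss: ΔE = (y₂ − y₁)³/(4y₁y₂) = (13.8 − 3.00)³/(4×3.00×13.8) = 1249/165 = 7.56 ft.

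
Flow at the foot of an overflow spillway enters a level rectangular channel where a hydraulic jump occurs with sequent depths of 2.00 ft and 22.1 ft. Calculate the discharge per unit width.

q = 131 ft²/s

For a rectangular channel the momentum equation gives q² = ½·g·y₁·y₂·(y₁ + y₂) = ½×32.2×2.00×22.1×24.1 = 17150.
q = √17150 = 131 ft²/s.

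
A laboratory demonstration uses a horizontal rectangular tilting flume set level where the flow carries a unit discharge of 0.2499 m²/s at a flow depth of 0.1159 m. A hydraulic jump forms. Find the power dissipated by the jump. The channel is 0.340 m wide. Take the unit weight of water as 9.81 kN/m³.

P = 0.02776 kW

V₁ = q/y₁ = 0.2499/0.1159 = 2.156 m/s. Fr₁ = V₁/√(g·y₁) = 2.156/√(9.81×0.1159) = 2.022.
By Bélanger, y₂/y₁ = ½[√(1 + 8Fr₁²) − 1] = ½[√33.712 − 1] = 2.403.
y₂ = 2.403 × 0.1159 = 0.2785 m.
Head loss: ΔE = (y₂ − y₁)³/(4y₁y₂) = (0.2785 − 0.1159)³/(4×0.1159×0.2785) = 0.004300/0.1291 = 0.03330 m.
Q = q·b = 0.2499 × 0.340 = 0.08497 m³/s. P = γ·Q·ΔE = 9.81 × 0.08497 × 0.03330 = 0.02776 kW.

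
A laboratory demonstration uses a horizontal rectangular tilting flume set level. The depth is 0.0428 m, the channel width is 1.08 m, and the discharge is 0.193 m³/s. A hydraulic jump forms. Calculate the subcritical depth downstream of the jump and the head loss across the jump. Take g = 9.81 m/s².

q = Q/b = 0.193/1.08 = 0.179 m²/s; V₁ = q/y₁ = 4.18 m/s. Fr₁ = V₁/√(g·y₁) = 6.44.
By Bélanger, y₂/y₁ = ½[√(1 + 8Fr₁²) − 1] = ½[√333.2 − 1] = 8.63.
y₂ = 8.63 × 0.0428 = 0.369 m.
V₂ = q/y₂ = 0.179/0.369 = 0.484 m/s. E₁ = y₁ + V₁²/2g = 0.931 m; E₂ = y₂ + V₂²/2g = 0.381 m. ΔE = E₁ − E₂ = 0.550 m.

y₂ = 0.369 m; ΔE = 0.550 m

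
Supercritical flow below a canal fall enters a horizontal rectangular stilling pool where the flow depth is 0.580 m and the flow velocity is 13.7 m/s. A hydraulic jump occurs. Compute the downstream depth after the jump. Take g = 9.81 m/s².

y₂ = 4.43 m

Fr₁ = V₁/√(g·y₁) = 13.7/√(9.81×0.580) = 5.74.
From the momentum equation for a rectangular channel, y₂/y₁ = ½[√(1 + 8Fr₁²) − 1] = ½[√264.9 − 1] = 7.64.
y₂ = 7.64 × 0.580 = 4.43 m.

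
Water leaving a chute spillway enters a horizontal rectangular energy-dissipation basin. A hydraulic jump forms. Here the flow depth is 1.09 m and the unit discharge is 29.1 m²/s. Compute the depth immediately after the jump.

V₁ = q/y₁ = 29.1/1.09 = 26.7 m/s. Fr₁ = V₁/√(g·y₁) = 26.7/√(9.81×1.09) = 8.16.
Conjugate-depth relation: y₂/y₁ = ½[√(1 + 8Fr₁²) − 1] = ½[√534.2 − 1] = 11.1.
y₂ = 11.1 × 1.09 = 12.1 m.

y₂ = 12.1 m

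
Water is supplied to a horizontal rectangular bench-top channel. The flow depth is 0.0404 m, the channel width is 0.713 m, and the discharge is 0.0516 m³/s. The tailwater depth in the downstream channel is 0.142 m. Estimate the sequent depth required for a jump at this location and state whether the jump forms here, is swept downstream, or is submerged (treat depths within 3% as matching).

q = Q/b = 0.0516/0.713 = 0.0724 m²/s; V₁ = q/y₁ = 1.79 m/s. Fr₁ = V₁/√(g·y₁) = 2.85.
Bélanger equation: y₂/y₁ = ½[√(1 + 8Fr₁²) − 1] = ½[√65.77 − 1] = 3.56.
y₂ = 3.56 × 0.0404 = 0.144 m.
Tailwater y_tw = 0.142 m: y_tw ≈ y₂, so the jump forms here.

y₂ = 0.144 m; the jump forms here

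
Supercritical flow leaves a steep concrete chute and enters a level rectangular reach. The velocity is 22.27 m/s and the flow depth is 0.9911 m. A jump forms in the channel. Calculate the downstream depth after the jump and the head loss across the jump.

y₂ = 9.527 m; ΔE = 16.47 m

Fr₁ = V₁/√(g·y₁) = 22.27/√(9.81×0.9911) = 7.142.
By Bélanger, y₂/y₁ = ½[√(1 + 8Fr₁²) − 1] = ½[√409.08 − 1] = 9.613.
y₂ = 9.613 × 0.9911 = 9.527 m.
Head loss: ΔE = (y₂ − y₁)³/(4y₁y₂) = (9.527 − 0.9911)³/(4×0.9911×9.527) = 622.0/37.77 = 16.47 m.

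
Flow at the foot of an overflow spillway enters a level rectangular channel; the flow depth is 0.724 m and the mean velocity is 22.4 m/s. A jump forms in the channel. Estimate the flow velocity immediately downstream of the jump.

Fr₁ = V₁/√(g·y₁) = 22.4/√(9.81×0.724) = 8.41.
Conjugate-depth relation: y₂/y₁ = ½[√(1 + 8Fr₁²) − 1] = ½[√566.2 − 1] = 11.4.
y₂ = 11.4 × 0.724 = 8.25 m.
q = V₁·y₁ = 22.4 × 0.724 = 16.2 m²/s.
V₂ = q/y₂ = 16.2/8.25 = 1.97 m/s.

V₂ = 1.97 m/s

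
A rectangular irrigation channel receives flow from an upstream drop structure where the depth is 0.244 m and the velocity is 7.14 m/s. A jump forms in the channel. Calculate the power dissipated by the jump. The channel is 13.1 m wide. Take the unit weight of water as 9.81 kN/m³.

Fr₁ = V₁/√(g·y₁) = 7.14/√(9.81×0.244) = 4.61.
Bélanger equation: y₂/y₁ = ½[√(1 + 8Fr₁²) − 1] = ½[√171.4 − 1] = 6.05.
y₂ = 6.05 × 0.244 = 1.48 m.
q = V₁·y₁ = 7.14 × 0.244 = 1.74 m²/s. V₂ = q/y₂ = 1.74/1.48 = 1.18 m/s. E₁ = y₁ + V₁²/2g = 2.84 m; E₂ = y₂ + V₂²/2g = 1.55 m. ΔE = E₁ − E₂ = 1.30 m.
Q = q·b = 1.74 × 13.1 = 22.8 m³/s. P = γ·Q·ΔE = 9.81 × 22.8 × 1.30 = 290 kW.

P = 290 kW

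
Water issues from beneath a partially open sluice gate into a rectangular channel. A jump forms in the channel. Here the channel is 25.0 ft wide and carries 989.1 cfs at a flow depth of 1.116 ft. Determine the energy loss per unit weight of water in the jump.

q = Q/b = 989.1/25.0 = 39.56 ft²/s; V₁ = q/y₁ = 35.45 ft/s. Fr₁ = V₁/√(g·y₁) = 5.914.
Conjugate-depth relation: y₂/y₁ = ½[√(1 + 8Fr₁²) − 1] = ½[√280.80 − 1] = 7.878.
y₂ = 7.878 × 1.116 = 8.792 ft.
V₂ = q/y₂ = 39.56/8.792 = 4.500 ft/s. E₁ = y₁ + V₁²/2g = 20.63 ft; E₂ = y₂ + V₂²/2g = 9.107 ft. ΔE = E₁ − E₂ = 11.52 ft.

ΔE = 11.52 ft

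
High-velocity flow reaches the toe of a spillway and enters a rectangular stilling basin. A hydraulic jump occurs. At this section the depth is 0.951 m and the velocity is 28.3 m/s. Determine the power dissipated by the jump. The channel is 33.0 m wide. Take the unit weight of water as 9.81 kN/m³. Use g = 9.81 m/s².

P = 257195 kW

Fr₁ = V₁/√(g·y₁) = 28.3/√(9.81×0.951) = 9.27.
Bélanger equation: y₂/y₁ = ½[√(1 + 8Fr₁²) − 1] = ½[√687.8 − 1] = 12.6.
y₂ = 12.6 × 0.951 = 12.0 m.
Head loss: ΔE = (y₂ − y₁)³/(4y₁y₂) = (12.0 − 0.951)³/(4×0.951×12.0) = 1347/45.6 = 29.5 m.
q = V₁·y₁ = 28.3 × 0.951 = 26.9 m²/s. Q = q·b = 26.9 × 33.0 = 888 m³/s. P = γ·Q·ΔE = 9.81 × 888 × 29.5 = 257195 kW.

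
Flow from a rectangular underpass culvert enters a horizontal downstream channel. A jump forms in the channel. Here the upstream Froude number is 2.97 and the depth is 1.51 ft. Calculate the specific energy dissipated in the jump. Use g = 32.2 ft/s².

Fr₁ = 2.97 (given).
Bélanger equation: y₂/y₁ = ½[√(1 + 8Fr₁²) − 1] = ½[√71.57 − 1] = 3.73.
y₂ = 3.73 × 1.51 = 5.63 ft.
V₁ = Fr₁·√(g·y₁) = 2.97×√(32.2×1.51) = 20.7 ft/s; q = V₁·y₁ = 31.3 ft²/s. V₂ = q/y₂ = 31.3/5.63 = 5.55 ft/s. E₁ = y₁ + V₁²/2g = 8.17 ft; E₂ = y₂ + V₂²/2g = 6.11 ft. ΔE = E₁ − E₂ = 2.06 ft.

ΔE = 2.06 ft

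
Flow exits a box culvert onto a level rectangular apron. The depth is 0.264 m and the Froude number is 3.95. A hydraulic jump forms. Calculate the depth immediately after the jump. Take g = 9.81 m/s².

y₂ = 1.35 m

Fr₁ = 3.95 (given).
From the momentum equation for a rectangular channel, y₂/y₁ = ½[√(1 + 8Fr₁²) − 1] = ½[√125.8 − 1] = 5.11.
y₂ = 5.11 × 0.264 = 1.35 m.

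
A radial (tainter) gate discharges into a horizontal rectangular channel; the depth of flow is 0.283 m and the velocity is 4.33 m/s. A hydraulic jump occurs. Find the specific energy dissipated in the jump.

Fr₁ = V₁/√(g·y₁) = 4.33/√(9.81×0.283) = 2.60.
Bélanger equation: y₂/y₁ = ½[√(1 + 8Fr₁²) − 1] = ½[√55.03 − 1] = 3.21.
y₂ = 3.21 × 0.283 = 0.908 m.
Head loss: ΔE = (y₂ − y₁)³/(4y₁y₂) = (0.908 − 0.283)³/(4×0.283×0.908) = 0.244/1.03 = 0.238 m.

ΔE = 0.238 m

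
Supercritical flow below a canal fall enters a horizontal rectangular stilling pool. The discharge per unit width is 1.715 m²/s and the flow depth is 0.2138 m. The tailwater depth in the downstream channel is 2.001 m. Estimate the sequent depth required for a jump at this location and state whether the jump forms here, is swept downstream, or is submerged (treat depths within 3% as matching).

V₁ = q/y₁ = 1.715/0.2138 = 8.022 m/s. Fr₁ = V₁/√(g·y₁) = 8.022/√(9.81×0.2138) = 5.539.
Bélanger equation: y₂/y₁ = ½[√(1 + 8Fr₁²) − 1] = ½[√246.43 − 1] = 7.349.
y₂ = 7.349 × 0.2138 = 1.571 m.
Tailwater y_tw = 2.001 m: y_tw > y₂, so the jump is submerged.

y₂ = 1.571 m; the jump is submerged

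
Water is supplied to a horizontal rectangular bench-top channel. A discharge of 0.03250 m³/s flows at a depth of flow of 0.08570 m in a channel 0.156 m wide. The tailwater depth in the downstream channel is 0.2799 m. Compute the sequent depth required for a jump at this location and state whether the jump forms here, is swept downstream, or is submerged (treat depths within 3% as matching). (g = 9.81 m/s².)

y₂ = 0.2813 m; the jump forms here

q = Q/b = 0.03250/0.156 = 0.2083 m²/s; V₁ = q/y₁ = 2.431 m/s. Fr₁ = V₁/√(g·y₁) = 2.651.
Conjugate-depth relation: y₂/y₁ = ½[√(1 + 8Fr₁²) − 1] = ½[√57.234 − 1] = 3.283.
y₂ = 3.283 × 0.08570 = 0.2813 m.
Tailwater y_tw = 0.2799 m: y_tw ≈ y₂, so the jump forms here.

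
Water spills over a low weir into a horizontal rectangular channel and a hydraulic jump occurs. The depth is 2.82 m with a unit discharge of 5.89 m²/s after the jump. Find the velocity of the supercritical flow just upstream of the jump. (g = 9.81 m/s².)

V₁ = 8.29 m/s

V₂ = q/y₂ = 5.89/2.82 = 2.09 m/s; Fr₂ = V₂/√(g·y₂) = 0.397.
The Bélanger relation is symmetric: y₁/y₂ = ½[√(1 + 8Fr₂²) − 1] = ½[√2.262 − 1] = 0.252.
y₁ = 0.252 × 2.82 = 0.710 m.
V₁ = q/y₁ = 5.89/0.710 = 8.29 m/s.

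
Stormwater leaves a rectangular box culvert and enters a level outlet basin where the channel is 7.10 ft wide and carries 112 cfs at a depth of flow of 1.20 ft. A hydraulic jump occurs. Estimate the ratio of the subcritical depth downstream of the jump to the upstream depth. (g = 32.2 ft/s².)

q = Q/b = 112/7.10 = 15.8 ft²/s; V₁ = q/y₁ = 13.1 ft/s. Fr₁ = V₁/√(g·y₁) = 2.11.
Bélanger equation: y₂/y₁ = ½[√(1 + 8Fr₁²) − 1] = ½[√36.78 − 1] = 2.53.

y₂/y₁ = 2.53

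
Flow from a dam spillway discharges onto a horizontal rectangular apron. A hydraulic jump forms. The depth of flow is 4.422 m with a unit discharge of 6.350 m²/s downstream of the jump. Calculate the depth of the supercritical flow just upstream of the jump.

y₁ = 0.3866 m

V₂ = q/y₂ = 6.350/4.422 = 1.436 m/s; Fr₂ = V₂/√(g·y₂) = 0.2180.
The Bélanger relation is symmetric: y₁/y₂ = ½[√(1 + 8Fr₂²) − 1] = ½[√1.3803 − 1] = 0.08743.
y₁ = 0.08743 × 4.422 = 0.3866 m.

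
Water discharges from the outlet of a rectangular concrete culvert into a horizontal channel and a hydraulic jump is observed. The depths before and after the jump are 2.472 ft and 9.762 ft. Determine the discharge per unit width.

q = 68.94 ft²/s

For a rectangular channel the momentum equation gives q² = ½·g·y₁·y₂·(y₁ + y₂) = ½×32.2×2.472×9.762×12.23 = 4753.
q = √4753 = 68.94 ft²/s.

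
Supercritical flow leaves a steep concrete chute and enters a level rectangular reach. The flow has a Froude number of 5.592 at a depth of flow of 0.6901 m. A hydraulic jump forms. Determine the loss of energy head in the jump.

ΔE = 6.161 m

Fr₁ = 5.592 (given).
By Bélanger, y₂/y₁ = ½[√(1 + 8Fr₁²) − 1] = ½[√251.16 − 1] = 7.424.
y₂ = 7.424 × 0.6901 = 5.123 m.
V₁ = Fr₁·√(g·y₁) = 5.592×√(9.81×0.6901) = 14.55 m/s; q = V₁·y₁ = 10.04 m²/s. V₂ = q/y₂ = 10.04/5.123 = 1.960 m/s. E₁ = y₁ + V₁²/2g = 11.48 m; E₂ = y₂ + V₂²/2g = 5.319 m. ΔE = E₁ − E₂ = 6.161 m.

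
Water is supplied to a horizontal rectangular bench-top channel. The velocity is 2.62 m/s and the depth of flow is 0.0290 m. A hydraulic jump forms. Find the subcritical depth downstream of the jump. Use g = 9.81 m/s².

y₂ = 0.187 m

Fr₁ = V₁/√(g·y₁) = 2.62/√(9.81×0.0290) = 4.91.
By Bélanger, y₂/y₁ = ½[√(1 + 8Fr₁²) − 1] = ½[√194.0 − 1] = 6.46.
y₂ = 6.46 × 0.0290 = 0.187 m.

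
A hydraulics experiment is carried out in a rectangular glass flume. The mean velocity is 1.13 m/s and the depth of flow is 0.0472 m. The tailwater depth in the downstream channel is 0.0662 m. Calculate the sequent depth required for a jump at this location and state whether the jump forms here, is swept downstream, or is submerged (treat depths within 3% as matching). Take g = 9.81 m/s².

Fr₁ = V₁/√(g·y₁) = 1.13/√(9.81×0.0472) = 1.66.
By Bélanger, y₂/y₁ = ½[√(1 + 8Fr₁²) − 1] = ½[√23.06 − 1] = 1.90.
y₂ = 1.90 × 0.0472 = 0.0897 m.
Tailwater y_tw = 0.0662 m: y_tw < y₂, so the jump is swept downstream.

y₂ = 0.0897 m; the jump is swept downstream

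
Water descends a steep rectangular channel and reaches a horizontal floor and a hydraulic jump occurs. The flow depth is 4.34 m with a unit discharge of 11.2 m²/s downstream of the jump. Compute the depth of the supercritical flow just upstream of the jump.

y₁ = 1.09 m

V₂ = q/y₂ = 11.2/4.34 = 2.58 m/s; Fr₂ = V₂/√(g·y₂) = 0.396.
Since the conjugate-depth ratio holds either way, y₁/y₂ = ½[√(1 + 8Fr₂²) − 1] = ½[√2.251 − 1] = 0.250.
y₁ = 0.250 × 4.34 = 1.09 m.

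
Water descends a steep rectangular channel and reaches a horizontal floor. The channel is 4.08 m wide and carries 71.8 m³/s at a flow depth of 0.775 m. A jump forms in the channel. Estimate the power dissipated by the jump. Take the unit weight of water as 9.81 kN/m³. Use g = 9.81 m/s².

P = 12817 kW

q = Q/b = 71.8/4.08 = 17.6 m²/s; V₁ = q/y₁ = 22.7 m/s. Fr₁ = V₁/√(g·y₁) = 8.24.
Bélanger equation: y₂/y₁ = ½[√(1 + 8Fr₁²) − 1] = ½[√543.6 − 1] = 11.2.
y₂ = 11.2 × 0.775 = 8.65 m.
Head loss: ΔE = (y₂ − y₁)³/(4y₁y₂) = (8.65 − 0.775)³/(4×0.775×8.65) = 488/26.8 = 18.2 m.
P = γ·Q·ΔE = 9.81 × 71.8 × 18.2 = 12817 kW.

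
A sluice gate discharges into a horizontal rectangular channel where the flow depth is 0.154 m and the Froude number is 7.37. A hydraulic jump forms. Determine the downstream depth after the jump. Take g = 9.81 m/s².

y₂ = 1.53 m

Fr₁ = 7.37 (given).
Sequent-depth ratio: y₂/y₁ = ½[√(1 + 8Fr₁²) − 1] = ½[√435.5 − 1] = 9.93.
y₂ = 9.93 × 0.154 = 1.53 m.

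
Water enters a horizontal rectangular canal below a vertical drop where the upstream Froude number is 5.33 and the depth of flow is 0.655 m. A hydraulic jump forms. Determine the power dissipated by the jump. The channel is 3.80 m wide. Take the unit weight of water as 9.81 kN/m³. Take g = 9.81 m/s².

P = 1699 kW

Fr₁ = 5.33 (given).
By Bélanger, y₂/y₁ = ½[√(1 + 8Fr₁²) − 1] = ½[√228.3 − 1] = 7.05.
y₂ = 7.05 × 0.655 = 4.62 m.
Head loss: ΔE = (y₂ − y₁)³/(4y₁y₂) = (4.62 − 0.655)³/(4×0.655×4.62) = 62.4/12.1 = 5.15 m.
V₁ = Fr₁·√(g·y₁) = 5.33×√(9.81×0.655) = 13.5 m/s; q = V₁·y₁ = 8.85 m²/s. Q = q·b = 8.85 × 3.80 = 33.6 m³/s. P = γ·Q·ΔE = 9.81 × 33.6 × 5.15 = 1699 kW.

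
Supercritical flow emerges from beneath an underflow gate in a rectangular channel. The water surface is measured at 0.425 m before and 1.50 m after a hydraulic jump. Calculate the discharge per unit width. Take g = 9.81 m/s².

For a rectangular channel the momentum equation gives q² = ½·g·y₁·y₂·(y₁ + y₂) = ½×9.81×0.425×1.50×1.93 = 6.02.
q = √6.02 = 2.45 m²/s.

q = 2.45 m²/s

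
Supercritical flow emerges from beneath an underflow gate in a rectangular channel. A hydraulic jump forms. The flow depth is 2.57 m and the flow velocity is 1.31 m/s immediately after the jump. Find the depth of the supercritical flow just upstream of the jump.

Fr₂ = V₂/√(g·y₂) = 1.31/√(9.81×2.57) = 0.261.
The Bélanger relation is symmetric: y₁/y₂ = ½[√(1 + 8Fr₂²) − 1] = ½[√1.545 − 1] = 0.121.
y₁ = 0.121 × 2.57 = 0.312 m.

y₁ = 0.312 m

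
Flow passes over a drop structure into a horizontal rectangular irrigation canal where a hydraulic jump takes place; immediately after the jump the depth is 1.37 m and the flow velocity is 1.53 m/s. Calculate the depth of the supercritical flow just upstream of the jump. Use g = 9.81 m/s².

Fr₂ = V₂/√(g·y₂) = 1.53/√(9.81×1.37) = 0.417.
Since the conjugate-depth ratio holds either way, y₁/y₂ = ½[√(1 + 8Fr₂²) − 1] = ½[√2.393 − 1] = 0.274.
y₁ = 0.274 × 1.37 = 0.375 m.

y₁ = 0.375 m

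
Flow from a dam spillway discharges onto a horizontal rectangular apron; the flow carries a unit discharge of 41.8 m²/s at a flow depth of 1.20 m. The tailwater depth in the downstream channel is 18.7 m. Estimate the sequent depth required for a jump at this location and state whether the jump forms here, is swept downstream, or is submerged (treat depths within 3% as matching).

V₁ = q/y₁ = 41.8/1.20 = 34.8 m/s. Fr₁ = V₁/√(g·y₁) = 34.8/√(9.81×1.20) = 10.2.
By Bélanger, y₂/y₁ = ½[√(1 + 8Fr₁²) − 1] = ½[√825.6 − 1] = 13.9.
y₂ = 13.9 × 1.20 = 16.6 m.
Tailwater y_tw = 18.7 m: y_tw > y₂, so the jump is submerged.

y₂ = 16.6 m; the jump is submerged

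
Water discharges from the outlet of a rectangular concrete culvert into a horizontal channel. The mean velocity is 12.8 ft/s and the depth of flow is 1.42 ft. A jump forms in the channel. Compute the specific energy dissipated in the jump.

ΔE = 0.292 ft

Fr₁ = V₁/√(g·y₁) = 12.8/√(32.2×1.42) = 1.89.
Conjugate-depth relation: y₂/y₁ = ½[√(1 + 8Fr₁²) − 1] = ½[√29.67 − 1] = 2.22.
y₂ = 2.22 × 1.42 = 3.16 ft.
Head loss: ΔE = (y₂ − y₁)³/(4y₁y₂) = (3.16 − 1.42)³/(4×1.42×3.16) = 5.24/17.9 = 0.292 ft.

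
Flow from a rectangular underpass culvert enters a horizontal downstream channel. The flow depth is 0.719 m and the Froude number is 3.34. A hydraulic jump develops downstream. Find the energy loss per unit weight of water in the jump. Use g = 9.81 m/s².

ΔE = 1.45 m

Fr₁ = 3.34 (given).
Sequent-depth ratio: y₂/y₁ = ½[√(1 + 8Fr₁²) − 1] = ½[√90.24 − 1] = 4.25.
y₂ = 4.25 × 0.719 = 3.06 m.
V₁ = Fr₁·√(g·y₁) = 3.34×√(9.81×0.719) = 8.87 m/s; q = V₁·y₁ = 6.38 m²/s. V₂ = q/y₂ = 6.38/3.06 = 2.09 m/s. E₁ = y₁ + V₁²/2g = 4.73 m; E₂ = y₂ + V₂²/2g = 3.28 m. ΔE = E₁ − E₂ = 1.45 m.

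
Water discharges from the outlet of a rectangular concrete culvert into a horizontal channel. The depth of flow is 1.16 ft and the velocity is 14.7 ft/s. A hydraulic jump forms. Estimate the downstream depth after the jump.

Fr₁ = V₁/√(g·y₁) = 14.7/√(32.2×1.16) = 2.41.
Conjugate-depth relation: y₂/y₁ = ½[√(1 + 8Fr₁²) − 1] = ½[√47.28 − 1] = 2.94.
y₂ = 2.94 × 1.16 = 3.41 ft.

y₂ = 3.41 ft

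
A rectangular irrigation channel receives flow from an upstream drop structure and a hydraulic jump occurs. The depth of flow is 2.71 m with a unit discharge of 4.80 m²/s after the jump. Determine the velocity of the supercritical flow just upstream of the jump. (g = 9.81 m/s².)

V₂ = q/y₂ = 4.80/2.71 = 1.77 m/s; Fr₂ = V₂/√(g·y₂) = 0.344.
From the momentum equation (using Fr₂), y₁/y₂ = ½[√(1 + 8Fr₂²) − 1] = ½[√1.944 − 1] = 0.197.
y₁ = 0.197 × 2.71 = 0.534 m.
V₁ = q/y₁ = 4.80/0.534 = 8.98 m/s.

V₁ = 8.98 m/s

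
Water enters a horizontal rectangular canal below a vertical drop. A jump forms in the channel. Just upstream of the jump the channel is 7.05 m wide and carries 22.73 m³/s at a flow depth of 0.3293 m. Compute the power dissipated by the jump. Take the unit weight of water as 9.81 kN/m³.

q = Q/b = 22.73/7.05 = 3.224 m²/s; V₁ = q/y₁ = 9.791 m/s. Fr₁ = V₁/√(g·y₁) = 5.447.
Conjugate-depth relation: y₂/y₁ = ½[√(1 + 8Fr₁²) − 1] = ½[√238.39 − 1] = 7.220.
y₂ = 7.220 × 0.3293 = 2.378 m.
Head loss: ΔE = (y₂ − y₁)³/(4y₁y₂) = (2.378 − 0.3293)³/(4×0.3293×2.378) = 8.593/3.132 = 2.744 m.
P = γ·Q·ΔE = 9.81 × 22.73 × 2.744 = 611.8 kW.

P = 611.8 kW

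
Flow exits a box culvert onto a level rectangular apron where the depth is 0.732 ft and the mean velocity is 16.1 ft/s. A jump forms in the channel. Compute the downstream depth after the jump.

y₂ = 3.09 ft

Fr₁ = V₁/√(g·y₁) = 16.1/√(32.2×0.732) = 3.32.
By Bélanger, y₂/y₁ = ½[√(1 + 8Fr₁²) − 1] = ½[√88.98 − 1] = 4.22.
y₂ = 4.22 × 0.732 = 3.09 ft.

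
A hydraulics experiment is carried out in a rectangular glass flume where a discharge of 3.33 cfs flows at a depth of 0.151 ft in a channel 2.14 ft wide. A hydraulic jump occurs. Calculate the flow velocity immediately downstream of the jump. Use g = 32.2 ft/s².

q = Q/b = 3.33/2.14 = 1.56 ft²/s; V₁ = q/y₁ = 10.3 ft/s. Fr₁ = V₁/√(g·y₁) = 4.67.
From the momentum equation for a rectangular channel, y₂/y₁ = ½[√(1 + 8Fr₁²) − 1] = ½[√175.7 − 1] = 6.13.
y₂ = 6.13 × 0.151 = 0.925 ft.
V₂ = q/y₂ = 1.56/0.925 = 1.68 ft/s.

V₂ = 1.68 ft/s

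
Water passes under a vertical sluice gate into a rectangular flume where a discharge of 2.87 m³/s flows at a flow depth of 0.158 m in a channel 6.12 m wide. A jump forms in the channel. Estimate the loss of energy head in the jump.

q = Q/b = 2.87/6.12 = 0.469 m²/s; V₁ = q/y₁ = 2.97 m/s. Fr₁ = V₁/√(g·y₁) = 2.38.
From the momentum equation for a rectangular channel, y₂/y₁ = ½[√(1 + 8Fr₁²) − 1] = ½[√46.47 − 1] = 2.91.
y₂ = 2.91 × 0.158 = 0.460 m.
V₂ = q/y₂ = 0.469/0.460 = 1.02 m/s. E₁ = y₁ + V₁²/2g = 0.607 m; E₂ = y₂ + V₂²/2g = 0.513 m. ΔE = E₁ − E₂ = 0.0944 m.

ΔE = 0.0944 m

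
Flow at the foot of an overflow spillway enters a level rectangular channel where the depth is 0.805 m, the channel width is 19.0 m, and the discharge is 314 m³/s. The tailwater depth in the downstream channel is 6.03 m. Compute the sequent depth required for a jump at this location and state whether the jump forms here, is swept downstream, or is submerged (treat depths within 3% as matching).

y₂ = 7.92 m; the jump is swept downstream

q = Q/b = 314/19.0 = 16.5 m²/s; V₁ = q/y₁ = 20.5 m/s. Fr₁ = V₁/√(g·y₁) = 7.31.
From the momentum equation for a rectangular channel, y₂/y₁ = ½[√(1 + 8Fr₁²) − 1] = ½[√428.0 − 1] = 9.84.
y₂ = 9.84 × 0.805 = 7.92 m.
Tailwater y_tw = 6.03 m: y_tw < y₂, so the jump is swept downstream.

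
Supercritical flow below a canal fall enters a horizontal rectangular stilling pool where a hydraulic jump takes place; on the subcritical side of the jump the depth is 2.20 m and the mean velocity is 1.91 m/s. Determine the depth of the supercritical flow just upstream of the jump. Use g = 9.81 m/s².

y₁ = 0.587 m

Fr₂ = V₂/√(g·y₂) = 1.91/√(9.81×2.20) = 0.411.
From the momentum equation (using Fr₂), y₁/y₂ = ½[√(1 + 8Fr₂²) − 1] = ½[√2.352 − 1] = 0.267.
y₁ = 0.267 × 2.20 = 0.587 m.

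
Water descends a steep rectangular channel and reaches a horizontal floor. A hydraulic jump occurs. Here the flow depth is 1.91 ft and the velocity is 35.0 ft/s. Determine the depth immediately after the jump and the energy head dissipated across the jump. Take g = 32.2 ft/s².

Fr₁ = V₁/√(g·y₁) = 35.0/√(32.2×1.91) = 4.46.
Sequent-depth ratio: y₂/y₁ = ½[√(1 + 8Fr₁²) − 1] = ½[√160.3 − 1] = 5.83.
y₂ = 5.83 × 1.91 = 11.1 ft.
Head loss: ΔE = (y₂ − y₁)³/(4y₁y₂) = (11.1 − 1.91)³/(4×1.91×11.1) = 786/85.1 = 9.23 ft.

y₂ = 11.1 ft; ΔE = 9.23 ft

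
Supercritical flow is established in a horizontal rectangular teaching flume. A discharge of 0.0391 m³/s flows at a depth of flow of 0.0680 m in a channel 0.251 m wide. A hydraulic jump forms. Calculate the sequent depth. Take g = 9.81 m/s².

q = Q/b = 0.0391/0.251 = 0.156 m²/s; V₁ = q/y₁ = 2.29 m/s. Fr₁ = V₁/√(g·y₁) = 2.80.
Conjugate-depth relation: y₂/y₁ = ½[√(1 + 8Fr₁²) − 1] = ½[√63.94 − 1] = 3.50.
y₂ = 3.50 × 0.0680 = 0.238 m.

y₂ = 0.238 m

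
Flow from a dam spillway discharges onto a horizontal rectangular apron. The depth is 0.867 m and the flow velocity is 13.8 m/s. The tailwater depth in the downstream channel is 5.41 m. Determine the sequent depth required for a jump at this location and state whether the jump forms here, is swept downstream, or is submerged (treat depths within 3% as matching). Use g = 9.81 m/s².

Fr₁ = V₁/√(g·y₁) = 13.8/√(9.81×0.867) = 4.73.
Bélanger equation: y₂/y₁ = ½[√(1 + 8Fr₁²) − 1] = ½[√180.1 − 1] = 6.21.
y₂ = 6.21 × 0.867 = 5.38 m.
Tailwater y_tw = 5.41 m: y_tw ≈ y₂, so the jump forms here.

y₂ = 5.38 m; the jump forms here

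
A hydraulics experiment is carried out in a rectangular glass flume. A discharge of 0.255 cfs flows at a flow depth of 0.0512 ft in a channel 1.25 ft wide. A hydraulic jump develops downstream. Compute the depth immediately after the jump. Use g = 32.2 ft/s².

y₂ = 0.201 ft

q = Q/b = 0.255/1.25 = 0.204 ft²/s; V₁ = q/y₁ = 3.98 ft/s. Fr₁ = V₁/√(g·y₁) = 3.10.
By Bélanger, y₂/y₁ = ½[√(1 + 8Fr₁²) − 1] = ½[√78.03 − 1] = 3.92.
y₂ = 3.92 × 0.0512 = 0.201 ft.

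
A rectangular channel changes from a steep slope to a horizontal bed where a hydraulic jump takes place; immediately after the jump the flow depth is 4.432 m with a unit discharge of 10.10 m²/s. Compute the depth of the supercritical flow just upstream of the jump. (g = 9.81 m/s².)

V₂ = q/y₂ = 10.10/4.432 = 2.279 m/s; Fr₂ = V₂/√(g·y₂) = 0.3456.
From the momentum equation (using Fr₂), y₁/y₂ = ½[√(1 + 8Fr₂²) − 1] = ½[√1.9556 − 1] = 0.1992.
y₁ = 0.1992 × 4.432 = 0.8829 m.

y₁ = 0.8829 m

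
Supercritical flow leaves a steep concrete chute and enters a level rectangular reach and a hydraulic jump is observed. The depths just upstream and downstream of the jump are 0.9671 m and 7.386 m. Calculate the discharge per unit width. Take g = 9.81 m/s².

q = 17.11 m²/s

For a rectangular channel the momentum equation gives q² = ½·g·y₁·y₂·(y₁ + y₂) = ½×9.81×0.9671×7.386×8.353 = 292.7.
q = √292.7 = 17.11 m²/s.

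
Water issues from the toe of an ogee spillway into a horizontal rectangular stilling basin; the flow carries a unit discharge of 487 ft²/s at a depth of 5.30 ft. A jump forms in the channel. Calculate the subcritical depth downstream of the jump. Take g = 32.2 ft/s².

V₁ = q/y₁ = 487/5.30 = 91.9 ft/s. Fr₁ = V₁/√(g·y₁) = 91.9/√(32.2×5.30) = 7.03.
Conjugate-depth relation: y₂/y₁ = ½[√(1 + 8Fr₁²) − 1] = ½[√396.8 − 1] = 9.46.
y₂ = 9.46 × 5.30 = 50.1 ft.

y₂ = 50.1 ft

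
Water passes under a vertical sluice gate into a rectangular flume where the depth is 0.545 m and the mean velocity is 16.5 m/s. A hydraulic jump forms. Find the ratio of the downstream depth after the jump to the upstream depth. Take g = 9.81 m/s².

y₂/y₁ = 9.60

Fr₁ = V₁/√(g·y₁) = 16.5/√(9.81×0.545) = 7.14.
Bélanger equation: y₂/y₁ = ½[√(1 + 8Fr₁²) − 1] = ½[√408.4 − 1] = 9.60.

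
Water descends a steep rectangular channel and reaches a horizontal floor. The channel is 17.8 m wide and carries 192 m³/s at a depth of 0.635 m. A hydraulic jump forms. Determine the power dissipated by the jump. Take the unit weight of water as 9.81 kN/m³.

q = Q/b = 192/17.8 = 10.8 m²/s; V₁ = q/y₁ = 17.0 m/s. Fr₁ = V₁/√(g·y₁) = 6.81.
Bélanger equation: y₂/y₁ = ½[√(1 + 8Fr₁²) − 1] = ½[√371.6 − 1] = 9.14.
y₂ = 9.14 × 0.635 = 5.80 m.
Head loss: ΔE = (y₂ − y₁)³/(4y₁y₂) = (5.80 − 0.635)³/(4×0.635×5.80) = 138/14.7 = 9.36 m.
P = γ·Q·ΔE = 9.81 × 192 × 9.36 = 17635 kW.

P = 17635 kW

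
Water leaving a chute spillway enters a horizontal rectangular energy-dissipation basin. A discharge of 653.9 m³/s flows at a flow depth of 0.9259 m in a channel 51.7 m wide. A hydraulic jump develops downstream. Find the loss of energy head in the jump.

q = Q/b = 653.9/51.7 = 12.65 m²/s; V₁ = q/y₁ = 13.66 m/s. Fr₁ = V₁/√(g·y₁) = 4.533.
From the momentum equation for a rectangular channel, y₂/y₁ = ½[√(1 + 8Fr₁²) − 1] = ½[√165.35 − 1] = 5.929.
y₂ = 5.929 × 0.9259 = 5.490 m.
V₂ = q/y₂ = 12.65/5.490 = 2.304 m/s. E₁ = y₁ + V₁²/2g = 10.44 m; E₂ = y₂ + V₂²/2g = 5.761 m. ΔE = E₁ − E₂ = 4.676 m.

ΔE = 4.676 m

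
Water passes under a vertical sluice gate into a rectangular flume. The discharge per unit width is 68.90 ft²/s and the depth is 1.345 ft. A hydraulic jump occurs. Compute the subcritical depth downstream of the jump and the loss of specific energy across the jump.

V₁ = q/y₁ = 68.90/1.345 = 51.23 ft/s. Fr₁ = V₁/√(g·y₁) = 51.23/√(32.2×1.345) = 7.784.
Conjugate-depth relation: y₂/y₁ = ½[√(1 + 8Fr₁²) − 1] = ½[√485.74 − 1] = 10.52.
y₂ = 10.52 × 1.345 = 14.15 ft.
Head loss: ΔE = (y₂ − y₁)³/(4y₁y₂) = (14.15 − 1.345)³/(4×1.345×14.15) = 2099/76.12 = 27.58 ft.

y₂ = 14.15 ft; ΔE = 27.58 ft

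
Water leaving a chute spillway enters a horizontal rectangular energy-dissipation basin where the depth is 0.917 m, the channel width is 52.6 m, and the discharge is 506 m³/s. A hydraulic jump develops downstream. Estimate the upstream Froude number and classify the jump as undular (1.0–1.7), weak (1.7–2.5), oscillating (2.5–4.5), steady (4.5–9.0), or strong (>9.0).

Fr₁ = 3.50; oscillating jump

q = Q/b = 506/52.6 = 9.62 m²/s; V₁ = q/y₁ = 10.5 m/s. Fr₁ = V₁/√(g·y₁) = 3.50.
Fr₁ = 3.50 lies in the oscillating range.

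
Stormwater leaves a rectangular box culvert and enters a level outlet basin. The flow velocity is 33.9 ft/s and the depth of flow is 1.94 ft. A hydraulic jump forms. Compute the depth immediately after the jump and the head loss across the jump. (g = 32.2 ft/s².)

Fr₁ = V₁/√(g·y₁) = 33.9/√(32.2×1.94) = 4.29.
Sequent-depth ratio: y₂/y₁ = ½[√(1 + 8Fr₁²) − 1] = ½[√148.2 − 1] = 5.59.
y₂ = 5.59 × 1.94 = 10.8 ft.
q = V₁·y₁ = 33.9 × 1.94 = 65.8 ft²/s. V₂ = q/y₂ = 65.8/10.8 = 6.07 ft/s. E₁ = y₁ + V₁²/2g = 19.8 ft; E₂ = y₂ + V₂²/2g = 11.4 ft. ΔE = E₁ − E₂ = 8.38 ft.

y₂ = 10.8 ft; ΔE = 8.38 ft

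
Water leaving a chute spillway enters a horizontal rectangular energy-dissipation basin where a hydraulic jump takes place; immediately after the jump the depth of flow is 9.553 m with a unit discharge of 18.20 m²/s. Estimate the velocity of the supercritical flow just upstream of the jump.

V₂ = q/y₂ = 18.20/9.553 = 1.905 m/s; Fr₂ = V₂/√(g·y₂) = 0.1968.
The Bélanger relation is symmetric: y₁/y₂ = ½[√(1 + 8Fr₂²) − 1] = ½[√1.3098 − 1] = 0.07224.
y₁ = 0.07224 × 9.553 = 0.6901 m.
V₁ = q/y₁ = 18.20/0.6901 = 26.37 m/s.

V₁ = 26.37 m/s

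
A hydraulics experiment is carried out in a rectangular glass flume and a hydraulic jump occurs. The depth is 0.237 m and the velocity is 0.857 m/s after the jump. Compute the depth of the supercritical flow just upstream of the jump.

Fr₂ = V₂/√(g·y₂) = 0.857/√(9.81×0.237) = 0.562.
Since the conjugate-depth ratio holds either way, y₁/y₂ = ½[√(1 + 8Fr₂²) − 1] = ½[√3.527 − 1] = 0.439.
y₁ = 0.439 × 0.237 = 0.104 m.

y₁ = 0.104 m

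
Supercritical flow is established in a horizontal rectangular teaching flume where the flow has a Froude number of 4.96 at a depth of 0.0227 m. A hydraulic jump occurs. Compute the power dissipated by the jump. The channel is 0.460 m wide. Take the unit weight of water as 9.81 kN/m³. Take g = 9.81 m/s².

Fr₁ = 4.96 (given).
From the momentum equation for a rectangular channel, y₂/y₁ = ½[√(1 + 8Fr₁²) − 1] = ½[√197.8 − 1] = 6.53.
y₂ = 6.53 × 0.0227 = 0.148 m.
Head loss: ΔE = (y₂ − y₁)³/(4y₁y₂) = (0.148 − 0.0227)³/(4×0.0227×0.148) = 0.00198/0.0135 = 0.147 m.
V₁ = Fr₁·√(g·y₁) = 4.96×√(9.81×0.0227) = 2.34 m/s; q = V₁·y₁ = 0.0531 m²/s. Q = q·b = 0.0531 × 0.460 = 0.0244 m³/s. P = γ·Q·ΔE = 9.81 × 0.0244 × 0.147 = 0.0353 kW.

P = 0.0353 kW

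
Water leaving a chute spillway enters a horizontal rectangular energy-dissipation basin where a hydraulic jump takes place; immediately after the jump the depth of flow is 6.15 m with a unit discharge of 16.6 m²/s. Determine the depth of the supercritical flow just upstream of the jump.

y₁ = 1.24 m

V₂ = q/y₂ = 16.6/6.15 = 2.70 m/s; Fr₂ = V₂/√(g·y₂) = 0.348.
From the momentum equation (using Fr₂), y₁/y₂ = ½[√(1 + 8Fr₂²) − 1] = ½[√1.966 − 1] = 0.201.
y₁ = 0.201 × 6.15 = 1.24 m.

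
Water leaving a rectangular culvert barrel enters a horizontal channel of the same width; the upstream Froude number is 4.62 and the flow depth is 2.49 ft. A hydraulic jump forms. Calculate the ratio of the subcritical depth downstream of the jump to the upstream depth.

y₂/y₁ = 6.05

Fr₁ = 4.62 (given).
Sequent-depth ratio: y₂/y₁ = ½[√(1 + 8Fr₁²) − 1] = ½[√171.8 − 1] = 6.05.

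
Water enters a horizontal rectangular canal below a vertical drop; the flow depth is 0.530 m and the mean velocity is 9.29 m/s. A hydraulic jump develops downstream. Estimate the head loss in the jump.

ΔE = 1.97 m

Fr₁ = V₁/√(g·y₁) = 9.29/√(9.81×0.530) = 4.07.
Conjugate-depth relation: y₂/y₁ = ½[√(1 + 8Fr₁²) − 1] = ½[√133.8 − 1] = 5.28.
y₂ = 5.28 × 0.530 = 2.80 m.
q = V₁·y₁ = 9.29 × 0.530 = 4.92 m²/s. V₂ = q/y₂ = 4.92/2.80 = 1.76 m/s. E₁ = y₁ + V₁²/2g = 4.93 m; E₂ = y₂ + V₂²/2g = 2.96 m. ΔE = E₁ − E₂ = 1.97 m.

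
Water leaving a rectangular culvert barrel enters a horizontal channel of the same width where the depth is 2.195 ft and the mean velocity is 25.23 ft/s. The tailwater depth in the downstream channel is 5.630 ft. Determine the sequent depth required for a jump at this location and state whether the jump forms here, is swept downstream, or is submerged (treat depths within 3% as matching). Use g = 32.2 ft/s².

y₂ = 8.283 ft; the jump is swept downstream

Fr₁ = V₁/√(g·y₁) = 25.23/√(32.2×2.195) = 3.001.
By Bélanger, y₂/y₁ = ½[√(1 + 8Fr₁²) − 1] = ½[√73.050 − 1] = 3.773.
y₂ = 3.773 × 2.195 = 8.283 ft.
Tailwater y_tw = 5.630 ft: y_tw < y₂, so the jump is swept downstream.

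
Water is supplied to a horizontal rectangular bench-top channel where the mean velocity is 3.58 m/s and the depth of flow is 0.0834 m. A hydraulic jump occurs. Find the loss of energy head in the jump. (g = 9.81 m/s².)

ΔE = 0.285 m

Fr₁ = V₁/√(g·y₁) = 3.58/√(9.81×0.0834) = 3.96.
From the momentum equation for a rectangular channel, y₂/y₁ = ½[√(1 + 8Fr₁²) − 1] = ½[√126.3 − 1] = 5.12.
y₂ = 5.12 × 0.0834 = 0.427 m.
q = V₁·y₁ = 3.58 × 0.0834 = 0.299 m²/s. V₂ = q/y₂ = 0.299/0.427 = 0.699 m/s. E₁ = y₁ + V₁²/2g = 0.737 m; E₂ = y₂ + V₂²/2g = 0.452 m. ΔE = E₁ − E₂ = 0.285 m.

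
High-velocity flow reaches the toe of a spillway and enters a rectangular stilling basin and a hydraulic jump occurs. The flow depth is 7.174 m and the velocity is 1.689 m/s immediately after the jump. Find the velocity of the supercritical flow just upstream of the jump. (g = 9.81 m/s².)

Fr₂ = V₂/√(g·y₂) = 1.689/√(9.81×7.174) = 0.2013.
Applying the sequent-depth relation in reverse, y₁/y₂ = ½[√(1 + 8Fr₂²) − 1] = ½[√1.3243 − 1] = 0.07539.
y₁ = 0.07539 × 7.174 = 0.5408 m.
V₁ = q/y₁ = 12.12/0.5408 = 22.40 m/s.

V₁ = 22.40 m/s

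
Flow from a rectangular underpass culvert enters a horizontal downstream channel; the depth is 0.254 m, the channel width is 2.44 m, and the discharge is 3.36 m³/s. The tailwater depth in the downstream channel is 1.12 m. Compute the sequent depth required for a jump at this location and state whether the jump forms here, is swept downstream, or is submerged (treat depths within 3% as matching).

q = Q/b = 3.36/2.44 = 1.38 m²/s; V₁ = q/y₁ = 5.42 m/s. Fr₁ = V₁/√(g·y₁) = 3.43.
Conjugate-depth relation: y₂/y₁ = ½[√(1 + 8Fr₁²) − 1] = ½[√95.37 − 1] = 4.38.
y₂ = 4.38 × 0.254 = 1.11 m.
Tailwater y_tw = 1.12 m: y_tw ≈ y₂, so the jump forms here.

y₂ = 1.11 m; the jump forms here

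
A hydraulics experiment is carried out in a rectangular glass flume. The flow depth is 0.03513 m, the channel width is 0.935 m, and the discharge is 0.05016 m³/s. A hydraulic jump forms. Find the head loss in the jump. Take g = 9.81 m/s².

ΔE = 0.02961 m

q = Q/b = 0.05016/0.935 = 0.05365 m²/s; V₁ = q/y₁ = 1.527 m/s. Fr₁ = V₁/√(g·y₁) = 2.601.
From the momentum equation for a rectangular channel, y₂/y₁ = ½[√(1 + 8Fr₁²) − 1] = ½[√55.135 − 1] = 3.213.
y₂ = 3.213 × 0.03513 = 0.1129 m.
Head loss: ΔE = (y₂ − y₁)³/(4y₁y₂) = (0.1129 − 0.03513)³/(4×0.03513×0.1129) = 0.0004696/0.01586 = 0.02961 m.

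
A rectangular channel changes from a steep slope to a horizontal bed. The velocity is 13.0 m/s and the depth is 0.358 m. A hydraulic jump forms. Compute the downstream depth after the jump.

Fr₁ = V₁/√(g·y₁) = 13.0/√(9.81×0.358) = 6.94.
Bélanger equation: y₂/y₁ = ½[√(1 + 8Fr₁²) − 1] = ½[√386.0 − 1] = 9.32.
y₂ = 9.32 × 0.358 = 3.34 m.

y₂ = 3.34 m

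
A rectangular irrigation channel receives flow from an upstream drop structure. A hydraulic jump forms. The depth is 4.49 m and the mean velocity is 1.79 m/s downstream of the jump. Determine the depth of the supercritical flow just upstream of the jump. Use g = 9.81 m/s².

y₁ = 0.579 m

Fr₂ = V₂/√(g·y₂) = 1.79/√(9.81×4.49) = 0.270.
The Bélanger relation is symmetric: y₁/y₂ = ½[√(1 + 8Fr₂²) − 1] = ½[√1.582 − 1] = 0.129.
y₁ = 0.129 × 4.49 = 0.579 m.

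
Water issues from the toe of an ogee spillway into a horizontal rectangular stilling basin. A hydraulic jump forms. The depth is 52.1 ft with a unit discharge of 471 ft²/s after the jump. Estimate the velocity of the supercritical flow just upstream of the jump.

V₂ = q/y₂ = 471/52.1 = 9.04 ft/s; Fr₂ = V₂/√(g·y₂) = 0.221.
Since the conjugate-depth ratio holds either way, y₁/y₂ = ½[√(1 + 8Fr₂²) − 1] = ½[√1.390 − 1] = 0.0894.
y₁ = 0.0894 × 52.1 = 4.66 ft.
V₁ = q/y₁ = 471/4.66 = 101 ft/s.

V₁ = 101 ft/s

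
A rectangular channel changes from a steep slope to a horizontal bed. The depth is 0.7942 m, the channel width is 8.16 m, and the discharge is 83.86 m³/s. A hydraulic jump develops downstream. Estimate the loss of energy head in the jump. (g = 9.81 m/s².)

ΔE = 4.272 m

q = Q/b = 83.86/8.16 = 10.28 m²/s; V₁ = q/y₁ = 12.94 m/s. Fr₁ = V₁/√(g·y₁) = 4.636.
From the momentum equation for a rectangular channel, y₂/y₁ = ½[√(1 + 8Fr₁²) − 1] = ½[√172.93 − 1] = 6.075.
y₂ = 6.075 × 0.7942 = 4.825 m.
V₂ = q/y₂ = 10.28/4.825 = 2.130 m/s. E₁ = y₁ + V₁²/2g = 9.329 m; E₂ = y₂ + V₂²/2g = 5.056 m. ΔE = E₁ − E₂ = 4.272 m.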